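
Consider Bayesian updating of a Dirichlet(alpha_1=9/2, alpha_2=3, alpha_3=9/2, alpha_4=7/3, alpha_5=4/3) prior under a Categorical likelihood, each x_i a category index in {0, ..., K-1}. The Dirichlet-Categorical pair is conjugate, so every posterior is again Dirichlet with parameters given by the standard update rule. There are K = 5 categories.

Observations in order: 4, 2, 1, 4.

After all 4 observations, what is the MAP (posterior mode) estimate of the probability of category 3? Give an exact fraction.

obs 1: x=4 → posterior Dirichlet(9/2, 3, 9/2, 7/3, 7/3)
obs 2: x=2 → posterior Dirichlet(9/2, 3, 11/2, 7/3, 7/3)
obs 3: x=1 → posterior Dirichlet(9/2, 4, 11/2, 7/3, 7/3)
obs 4: x=4 → posterior Dirichlet(9/2, 4, 11/2, 7/3, 10/3)

1/11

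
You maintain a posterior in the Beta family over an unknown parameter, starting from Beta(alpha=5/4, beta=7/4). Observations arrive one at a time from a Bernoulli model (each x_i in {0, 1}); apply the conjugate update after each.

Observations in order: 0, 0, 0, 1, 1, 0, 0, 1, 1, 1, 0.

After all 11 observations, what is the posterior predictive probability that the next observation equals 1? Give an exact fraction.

obs 1: x=0 → posterior Beta(5/4, 11/4)
obs 2: x=0 → posterior Beta(5/4, 15/4)
obs 3: x=0 → posterior Beta(5/4, 19/4)
obs 4: x=1 → posterior Beta(9/4, 19/4)
obs 5: x=1 → posterior Beta(13/4, 19/4)
obs 6: x=0 → posterior Beta(13/4, 23/4)
obs 7: x=0 → posterior Beta(13/4, 27/4)
obs 8: x=1 → posterior Beta(17/4, 27/4)
obs 9: x=1 → posterior Beta(21/4, 27/4)
obs 10: x=1 → posterior Beta(25/4, 27/4)
obs 11: x=0 → posterior Beta(25/4, 31/4)

25/56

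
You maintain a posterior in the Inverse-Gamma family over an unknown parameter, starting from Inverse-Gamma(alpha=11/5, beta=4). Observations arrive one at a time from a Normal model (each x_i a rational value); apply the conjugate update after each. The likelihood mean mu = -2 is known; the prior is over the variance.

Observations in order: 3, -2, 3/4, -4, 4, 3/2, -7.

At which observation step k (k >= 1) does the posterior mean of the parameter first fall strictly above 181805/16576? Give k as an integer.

obs 1: x=3 → posterior Inverse-Gamma(27/10, 33/2)
obs 2: x=-2 → posterior Inverse-Gamma(16/5, 33/2)
obs 3: x=3/4 → posterior Inverse-Gamma(37/10, 649/32)
obs 4: x=-4 → posterior Inverse-Gamma(21/5, 713/32)
obs 5: x=4 → posterior Inverse-Gamma(47/10, 1289/32)
obs 6: x=3/2 → posterior Inverse-Gamma(26/5, 1485/32)
obs 7: x=-7 → posterior Inverse-Gamma(57/10, 1885/32)

k = 6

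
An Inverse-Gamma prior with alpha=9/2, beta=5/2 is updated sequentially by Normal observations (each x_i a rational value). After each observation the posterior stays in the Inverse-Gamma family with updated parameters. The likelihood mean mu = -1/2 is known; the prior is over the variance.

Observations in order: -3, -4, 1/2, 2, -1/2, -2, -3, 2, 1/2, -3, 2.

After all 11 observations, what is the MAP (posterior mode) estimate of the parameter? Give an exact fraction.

59/22

obs 1: x=-3 → posterior Inverse-Gamma(5, 45/8)
obs 2: x=-4 → posterior Inverse-Gamma(11/2, 47/4)
obs 3: x=1/2 → posterior Inverse-Gamma(6, 49/4)
obs 4: x=2 → posterior Inverse-Gamma(13/2, 123/8)
obs 5: x=-1/2 → posterior Inverse-Gamma(7, 123/8)
obs 6: x=-2 → posterior Inverse-Gamma(15/2, 33/2)
obs 7: x=-3 → posterior Inverse-Gamma(8, 157/8)
obs 8: x=2 → posterior Inverse-Gamma(17/2, 91/4)
obs 9: x=1/2 → posterior Inverse-Gamma(9, 93/4)
obs 10: x=-3 → posterior Inverse-Gamma(19/2, 211/8)
obs 11: x=2 → posterior Inverse-Gamma(10, 59/2)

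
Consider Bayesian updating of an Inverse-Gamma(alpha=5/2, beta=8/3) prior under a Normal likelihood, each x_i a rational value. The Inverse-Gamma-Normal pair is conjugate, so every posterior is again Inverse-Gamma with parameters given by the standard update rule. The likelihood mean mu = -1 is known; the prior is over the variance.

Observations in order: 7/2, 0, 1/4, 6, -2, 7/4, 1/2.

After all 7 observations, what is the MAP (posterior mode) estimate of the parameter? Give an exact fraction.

obs 1: x=7/2 → posterior Inverse-Gamma(3, 307/24)
obs 2: x=0 → posterior Inverse-Gamma(7/2, 319/24)
obs 3: x=1/4 → posterior Inverse-Gamma(4, 1351/96)
obs 4: x=6 → posterior Inverse-Gamma(9/2, 3703/96)
obs 5: x=-2 → posterior Inverse-Gamma(5, 3751/96)
obs 6: x=7/4 → posterior Inverse-Gamma(11/2, 2057/48)
obs 7: x=1/2 → posterior Inverse-Gamma(6, 2111/48)

2111/336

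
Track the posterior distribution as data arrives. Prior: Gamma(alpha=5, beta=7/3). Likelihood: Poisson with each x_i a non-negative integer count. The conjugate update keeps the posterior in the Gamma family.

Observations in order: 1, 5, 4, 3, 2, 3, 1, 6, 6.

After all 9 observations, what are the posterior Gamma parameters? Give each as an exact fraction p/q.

alpha=36, beta=34/3

obs 1: x=1 → posterior Gamma(6, 10/3)
obs 2: x=5 → posterior Gamma(11, 13/3)
obs 3: x=4 → posterior Gamma(15, 16/3)
obs 4: x=3 → posterior Gamma(18, 19/3)
obs 5: x=2 → posterior Gamma(20, 22/3)
obs 6: x=3 → posterior Gamma(23, 25/3)
obs 7: x=1 → posterior Gamma(24, 28/3)
obs 8: x=6 → posterior Gamma(30, 31/3)
obs 9: x=6 → posterior Gamma(36, 34/3)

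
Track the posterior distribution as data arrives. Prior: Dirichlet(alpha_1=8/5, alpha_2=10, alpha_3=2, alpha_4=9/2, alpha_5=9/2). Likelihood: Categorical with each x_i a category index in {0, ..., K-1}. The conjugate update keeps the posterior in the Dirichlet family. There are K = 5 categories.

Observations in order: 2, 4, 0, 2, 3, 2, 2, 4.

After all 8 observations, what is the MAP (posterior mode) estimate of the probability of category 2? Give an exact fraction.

25/128

obs 1: x=2 → posterior Dirichlet(8/5, 10, 3, 9/2, 9/2)
obs 2: x=4 → posterior Dirichlet(8/5, 10, 3, 9/2, 11/2)
obs 3: x=0 → posterior Dirichlet(13/5, 10, 3, 9/2, 11/2)
obs 4: x=2 → posterior Dirichlet(13/5, 10, 4, 9/2, 11/2)
obs 5: x=3 → posterior Dirichlet(13/5, 10, 4, 11/2, 11/2)
obs 6: x=2 → posterior Dirichlet(13/5, 10, 5, 11/2, 11/2)
obs 7: x=2 → posterior Dirichlet(13/5, 10, 6, 11/2, 11/2)
obs 8: x=4 → posterior Dirichlet(13/5, 10, 6, 11/2, 13/2)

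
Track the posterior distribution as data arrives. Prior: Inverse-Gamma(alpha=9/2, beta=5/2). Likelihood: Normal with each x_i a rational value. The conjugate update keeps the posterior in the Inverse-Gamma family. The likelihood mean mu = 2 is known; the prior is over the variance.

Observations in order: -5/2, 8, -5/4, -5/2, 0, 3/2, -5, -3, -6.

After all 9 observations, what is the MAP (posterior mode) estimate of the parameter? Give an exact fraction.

obs 1: x=-5/2 → posterior Inverse-Gamma(5, 101/8)
obs 2: x=8 → posterior Inverse-Gamma(11/2, 245/8)
obs 3: x=-5/4 → posterior Inverse-Gamma(6, 1149/32)
obs 4: x=-5/2 → posterior Inverse-Gamma(13/2, 1473/32)
obs 5: x=0 → posterior Inverse-Gamma(7, 1537/32)
obs 6: x=3/2 → posterior Inverse-Gamma(15/2, 1541/32)
obs 7: x=-5 → posterior Inverse-Gamma(8, 2325/32)
obs 8: x=-3 → posterior Inverse-Gamma(17/2, 2725/32)
obs 9: x=-6 → posterior Inverse-Gamma(9, 3749/32)

3749/320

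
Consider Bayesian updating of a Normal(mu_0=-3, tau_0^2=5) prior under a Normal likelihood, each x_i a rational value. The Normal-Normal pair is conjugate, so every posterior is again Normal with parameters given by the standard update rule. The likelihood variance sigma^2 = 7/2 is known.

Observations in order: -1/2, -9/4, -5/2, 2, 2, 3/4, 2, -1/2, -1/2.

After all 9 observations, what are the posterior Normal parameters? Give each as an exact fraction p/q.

mu_0=-16/97, tau_0^2=35/97

obs 1: x=-1/2 → posterior Normal(-26/17, 35/17)
obs 2: x=-9/4 → posterior Normal(-97/54, 35/27)
obs 3: x=-5/2 → posterior Normal(-147/74, 35/37)
obs 4: x=2 → posterior Normal(-107/94, 35/47)
obs 5: x=2 → posterior Normal(-67/114, 35/57)
obs 6: x=3/4 → posterior Normal(-26/67, 35/67)
obs 7: x=2 → posterior Normal(-6/77, 5/11)
obs 8: x=-1/2 → posterior Normal(-11/87, 35/87)
obs 9: x=-1/2 → posterior Normal(-16/97, 35/97)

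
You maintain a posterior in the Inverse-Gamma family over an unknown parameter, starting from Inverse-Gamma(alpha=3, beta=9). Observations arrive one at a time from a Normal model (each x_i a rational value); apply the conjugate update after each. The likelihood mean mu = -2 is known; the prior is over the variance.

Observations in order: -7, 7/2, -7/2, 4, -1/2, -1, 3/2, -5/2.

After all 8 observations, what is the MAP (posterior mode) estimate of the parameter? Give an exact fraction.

obs 1: x=-7 → posterior Inverse-Gamma(7/2, 43/2)
obs 2: x=7/2 → posterior Inverse-Gamma(4, 293/8)
obs 3: x=-7/2 → posterior Inverse-Gamma(9/2, 151/4)
obs 4: x=4 → posterior Inverse-Gamma(5, 223/4)
obs 5: x=-1/2 → posterior Inverse-Gamma(11/2, 455/8)
obs 6: x=-1 → posterior Inverse-Gamma(6, 459/8)
obs 7: x=3/2 → posterior Inverse-Gamma(13/2, 127/2)
obs 8: x=-5/2 → posterior Inverse-Gamma(7, 509/8)

509/64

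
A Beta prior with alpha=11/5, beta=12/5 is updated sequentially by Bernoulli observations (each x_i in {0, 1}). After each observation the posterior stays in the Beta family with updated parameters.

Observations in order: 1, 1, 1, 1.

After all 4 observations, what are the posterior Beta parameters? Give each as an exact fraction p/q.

alpha=31/5, beta=12/5

obs 1: x=1 → posterior Beta(16/5, 12/5)
obs 2: x=1 → posterior Beta(21/5, 12/5)
obs 3: x=1 → posterior Beta(26/5, 12/5)
obs 4: x=1 → posterior Beta(31/5, 12/5)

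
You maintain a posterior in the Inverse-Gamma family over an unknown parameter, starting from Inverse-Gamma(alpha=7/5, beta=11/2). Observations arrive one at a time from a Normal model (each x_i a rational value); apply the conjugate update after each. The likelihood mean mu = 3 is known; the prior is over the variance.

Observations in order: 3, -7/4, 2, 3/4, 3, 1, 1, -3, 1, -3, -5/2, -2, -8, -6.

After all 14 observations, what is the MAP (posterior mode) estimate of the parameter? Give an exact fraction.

15235/752

obs 1: x=3 → posterior Inverse-Gamma(19/10, 11/2)
obs 2: x=-7/4 → posterior Inverse-Gamma(12/5, 537/32)
obs 3: x=2 → posterior Inverse-Gamma(29/10, 553/32)
obs 4: x=3/4 → posterior Inverse-Gamma(17/5, 317/16)
obs 5: x=3 → posterior Inverse-Gamma(39/10, 317/16)
obs 6: x=1 → posterior Inverse-Gamma(22/5, 349/16)
obs 7: x=1 → posterior Inverse-Gamma(49/10, 381/16)
obs 8: x=-3 → posterior Inverse-Gamma(27/5, 669/16)
obs 9: x=1 → posterior Inverse-Gamma(59/10, 701/16)
obs 10: x=-3 → posterior Inverse-Gamma(32/5, 989/16)
obs 11: x=-5/2 → posterior Inverse-Gamma(69/10, 1231/16)
obs 12: x=-2 → posterior Inverse-Gamma(37/5, 1431/16)
obs 13: x=-8 → posterior Inverse-Gamma(79/10, 2399/16)
obs 14: x=-6 → posterior Inverse-Gamma(42/5, 3047/16)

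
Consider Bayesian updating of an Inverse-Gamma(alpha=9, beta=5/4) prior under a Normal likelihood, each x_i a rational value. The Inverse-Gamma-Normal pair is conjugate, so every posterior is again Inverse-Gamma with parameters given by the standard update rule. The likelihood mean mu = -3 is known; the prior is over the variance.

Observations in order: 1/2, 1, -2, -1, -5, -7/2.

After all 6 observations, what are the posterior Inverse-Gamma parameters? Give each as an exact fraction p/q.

obs 1: x=1/2 → posterior Inverse-Gamma(19/2, 59/8)
obs 2: x=1 → posterior Inverse-Gamma(10, 123/8)
obs 3: x=-2 → posterior Inverse-Gamma(21/2, 127/8)
obs 4: x=-1 → posterior Inverse-Gamma(11, 143/8)
obs 5: x=-5 → posterior Inverse-Gamma(23/2, 159/8)
obs 6: x=-7/2 → posterior Inverse-Gamma(12, 20)

alpha=12, beta=20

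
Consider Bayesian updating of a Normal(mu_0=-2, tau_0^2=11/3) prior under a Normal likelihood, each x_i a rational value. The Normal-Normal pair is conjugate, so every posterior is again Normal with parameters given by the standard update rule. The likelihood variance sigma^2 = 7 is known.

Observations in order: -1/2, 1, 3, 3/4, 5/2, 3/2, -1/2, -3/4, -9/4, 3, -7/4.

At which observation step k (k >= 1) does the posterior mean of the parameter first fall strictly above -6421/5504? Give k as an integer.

k = 2

obs 1: x=-1/2 → posterior Normal(-95/64, 77/32)
obs 2: x=1 → posterior Normal(-73/86, 77/43)
obs 3: x=3 → posterior Normal(-7/108, 77/54)
obs 4: x=3/4 → posterior Normal(19/260, 77/65)
obs 5: x=5/2 → posterior Normal(129/304, 77/76)
obs 6: x=3/2 → posterior Normal(65/116, 77/87)
obs 7: x=-1/2 → posterior Normal(173/392, 11/14)
obs 8: x=-3/4 → posterior Normal(35/109, 77/109)
obs 9: x=-9/4 → posterior Normal(41/480, 77/120)
obs 10: x=3 → posterior Normal(173/524, 77/131)
obs 11: x=-7/4 → posterior Normal(12/71, 77/142)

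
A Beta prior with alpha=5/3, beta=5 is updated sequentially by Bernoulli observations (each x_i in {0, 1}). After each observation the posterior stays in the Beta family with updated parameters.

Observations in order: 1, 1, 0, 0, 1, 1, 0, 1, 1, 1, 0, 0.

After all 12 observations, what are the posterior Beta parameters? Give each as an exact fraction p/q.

alpha=26/3, beta=10

obs 1: x=1 → posterior Beta(8/3, 5)
obs 2: x=1 → posterior Beta(11/3, 5)
obs 3: x=0 → posterior Beta(11/3, 6)
obs 4: x=0 → posterior Beta(11/3, 7)
obs 5: x=1 → posterior Beta(14/3, 7)
obs 6: x=1 → posterior Beta(17/3, 7)
obs 7: x=0 → posterior Beta(17/3, 8)
obs 8: x=1 → posterior Beta(20/3, 8)
obs 9: x=1 → posterior Beta(23/3, 8)
obs 10: x=1 → posterior Beta(26/3, 8)
obs 11: x=0 → posterior Beta(26/3, 9)
obs 12: x=0 → posterior Beta(26/3, 10)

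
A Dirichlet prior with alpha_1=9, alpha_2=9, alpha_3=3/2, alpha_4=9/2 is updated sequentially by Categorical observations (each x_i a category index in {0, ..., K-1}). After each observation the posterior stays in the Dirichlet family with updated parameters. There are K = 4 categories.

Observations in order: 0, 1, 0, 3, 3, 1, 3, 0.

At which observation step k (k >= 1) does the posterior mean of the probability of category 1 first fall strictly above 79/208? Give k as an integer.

obs 1: x=0 → posterior Dirichlet(10, 9, 3/2, 9/2)
obs 2: x=1 → posterior Dirichlet(10, 10, 3/2, 9/2)
obs 3: x=0 → posterior Dirichlet(11, 10, 3/2, 9/2)
obs 4: x=3 → posterior Dirichlet(11, 10, 3/2, 11/2)
obs 5: x=3 → posterior Dirichlet(11, 10, 3/2, 13/2)
obs 6: x=1 → posterior Dirichlet(11, 11, 3/2, 13/2)
obs 7: x=3 → posterior Dirichlet(11, 11, 3/2, 15/2)
obs 8: x=0 → posterior Dirichlet(12, 11, 3/2, 15/2)

k = 2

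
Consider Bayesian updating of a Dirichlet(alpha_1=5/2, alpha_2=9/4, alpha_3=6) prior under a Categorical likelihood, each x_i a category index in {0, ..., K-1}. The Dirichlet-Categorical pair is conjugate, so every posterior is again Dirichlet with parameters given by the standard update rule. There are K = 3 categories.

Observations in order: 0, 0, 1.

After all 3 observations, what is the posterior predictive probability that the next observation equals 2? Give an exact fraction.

24/55

obs 1: x=0 → posterior Dirichlet(7/2, 9/4, 6)
obs 2: x=0 → posterior Dirichlet(9/2, 9/4, 6)
obs 3: x=1 → posterior Dirichlet(9/2, 13/4, 6)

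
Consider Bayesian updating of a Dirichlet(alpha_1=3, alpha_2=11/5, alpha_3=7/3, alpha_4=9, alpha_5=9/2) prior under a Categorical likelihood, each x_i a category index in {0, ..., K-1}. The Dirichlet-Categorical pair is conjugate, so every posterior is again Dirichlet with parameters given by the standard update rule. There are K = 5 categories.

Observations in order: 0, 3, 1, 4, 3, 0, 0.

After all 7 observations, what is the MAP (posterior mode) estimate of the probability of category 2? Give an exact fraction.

40/691

obs 1: x=0 → posterior Dirichlet(4, 11/5, 7/3, 9, 9/2)
obs 2: x=3 → posterior Dirichlet(4, 11/5, 7/3, 10, 9/2)
obs 3: x=1 → posterior Dirichlet(4, 16/5, 7/3, 10, 9/2)
obs 4: x=4 → posterior Dirichlet(4, 16/5, 7/3, 10, 11/2)
obs 5: x=3 → posterior Dirichlet(4, 16/5, 7/3, 11, 11/2)
obs 6: x=0 → posterior Dirichlet(5, 16/5, 7/3, 11, 11/2)
obs 7: x=0 → posterior Dirichlet(6, 16/5, 7/3, 11, 11/2)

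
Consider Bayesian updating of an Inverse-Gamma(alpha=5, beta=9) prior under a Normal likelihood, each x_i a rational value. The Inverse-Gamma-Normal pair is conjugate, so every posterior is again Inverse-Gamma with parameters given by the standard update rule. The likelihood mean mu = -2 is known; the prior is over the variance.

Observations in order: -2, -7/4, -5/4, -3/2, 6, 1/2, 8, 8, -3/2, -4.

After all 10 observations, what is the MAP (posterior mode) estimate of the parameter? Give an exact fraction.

obs 1: x=-2 → posterior Inverse-Gamma(11/2, 9)
obs 2: x=-7/4 → posterior Inverse-Gamma(6, 289/32)
obs 3: x=-5/4 → posterior Inverse-Gamma(13/2, 149/16)
obs 4: x=-3/2 → posterior Inverse-Gamma(7, 151/16)
obs 5: x=6 → posterior Inverse-Gamma(15/2, 663/16)
obs 6: x=1/2 → posterior Inverse-Gamma(8, 713/16)
obs 7: x=8 → posterior Inverse-Gamma(17/2, 1513/16)
obs 8: x=8 → posterior Inverse-Gamma(9, 2313/16)
obs 9: x=-3/2 → posterior Inverse-Gamma(19/2, 2315/16)
obs 10: x=-4 → posterior Inverse-Gamma(10, 2347/16)

2347/176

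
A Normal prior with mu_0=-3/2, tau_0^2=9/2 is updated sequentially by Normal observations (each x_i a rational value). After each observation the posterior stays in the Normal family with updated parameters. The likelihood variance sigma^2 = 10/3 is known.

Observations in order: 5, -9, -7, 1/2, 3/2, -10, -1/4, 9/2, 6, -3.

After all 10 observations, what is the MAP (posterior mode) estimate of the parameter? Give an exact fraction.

obs 1: x=5 → posterior Normal(105/47, 90/47)
obs 2: x=-9 → posterior Normal(-69/37, 45/37)
obs 3: x=-7 → posterior Normal(-327/101, 90/101)
obs 4: x=1/2 → posterior Normal(-627/256, 45/64)
obs 5: x=3/2 → posterior Normal(-273/155, 18/31)
obs 6: x=-10 → posterior Normal(-543/182, 45/91)
obs 7: x=-1/4 → posterior Normal(-2199/836, 90/209)
obs 8: x=9/2 → posterior Normal(-1713/944, 45/118)
obs 9: x=6 → posterior Normal(-1065/1052, 90/263)
obs 10: x=-3 → posterior Normal(-1389/1160, 9/29)

-1389/1160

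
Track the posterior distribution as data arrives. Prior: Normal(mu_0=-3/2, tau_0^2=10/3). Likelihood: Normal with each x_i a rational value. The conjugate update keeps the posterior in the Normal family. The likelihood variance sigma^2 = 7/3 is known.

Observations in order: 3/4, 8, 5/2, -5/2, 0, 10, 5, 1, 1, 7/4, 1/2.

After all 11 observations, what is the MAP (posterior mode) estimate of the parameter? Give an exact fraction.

539/234

obs 1: x=3/4 → posterior Normal(-3/17, 70/51)
obs 2: x=8 → posterior Normal(77/27, 70/81)
obs 3: x=5/2 → posterior Normal(102/37, 70/111)
obs 4: x=-5/2 → posterior Normal(77/47, 70/141)
obs 5: x=0 → posterior Normal(77/57, 70/171)
obs 6: x=10 → posterior Normal(177/67, 70/201)
obs 7: x=5 → posterior Normal(227/77, 10/33)
obs 8: x=1 → posterior Normal(79/29, 70/261)
obs 9: x=1 → posterior Normal(247/97, 70/291)
obs 10: x=7/4 → posterior Normal(529/214, 70/321)
obs 11: x=1/2 → posterior Normal(539/234, 70/351)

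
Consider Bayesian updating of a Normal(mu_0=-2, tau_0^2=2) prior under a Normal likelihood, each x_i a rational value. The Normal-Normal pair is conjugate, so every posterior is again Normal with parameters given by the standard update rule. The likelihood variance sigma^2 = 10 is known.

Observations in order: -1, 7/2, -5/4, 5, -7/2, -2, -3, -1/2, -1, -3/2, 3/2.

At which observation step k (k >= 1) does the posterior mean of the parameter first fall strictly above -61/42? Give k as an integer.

obs 1: x=-1 → posterior Normal(-11/6, 5/3)
obs 2: x=7/2 → posterior Normal(-15/14, 10/7)
obs 3: x=-5/4 → posterior Normal(-35/32, 5/4)
obs 4: x=5 → posterior Normal(-5/12, 10/9)
obs 5: x=-7/2 → posterior Normal(-29/40, 1)
obs 6: x=-2 → posterior Normal(-37/44, 10/11)
obs 7: x=-3 → posterior Normal(-49/48, 5/6)
obs 8: x=-1/2 → posterior Normal(-51/52, 10/13)
obs 9: x=-1 → posterior Normal(-55/56, 5/7)
obs 10: x=-3/2 → posterior Normal(-61/60, 2/3)
obs 11: x=3/2 → posterior Normal(-55/64, 5/8)

k = 2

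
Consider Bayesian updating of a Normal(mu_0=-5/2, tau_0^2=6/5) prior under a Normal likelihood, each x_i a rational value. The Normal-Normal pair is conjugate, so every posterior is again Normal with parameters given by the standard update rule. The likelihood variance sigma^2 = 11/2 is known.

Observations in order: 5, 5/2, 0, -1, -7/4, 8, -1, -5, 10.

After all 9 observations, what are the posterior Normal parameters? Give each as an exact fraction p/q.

mu_0=127/326, tau_0^2=66/163

obs 1: x=5 → posterior Normal(-155/134, 66/67)
obs 2: x=5/2 → posterior Normal(-95/158, 66/79)
obs 3: x=0 → posterior Normal(-95/182, 66/91)
obs 4: x=-1 → posterior Normal(-119/206, 66/103)
obs 5: x=-7/4 → posterior Normal(-7/10, 66/115)
obs 6: x=8 → posterior Normal(31/254, 66/127)
obs 7: x=-1 → posterior Normal(7/278, 66/139)
obs 8: x=-5 → posterior Normal(-113/302, 66/151)
obs 9: x=10 → posterior Normal(127/326, 66/163)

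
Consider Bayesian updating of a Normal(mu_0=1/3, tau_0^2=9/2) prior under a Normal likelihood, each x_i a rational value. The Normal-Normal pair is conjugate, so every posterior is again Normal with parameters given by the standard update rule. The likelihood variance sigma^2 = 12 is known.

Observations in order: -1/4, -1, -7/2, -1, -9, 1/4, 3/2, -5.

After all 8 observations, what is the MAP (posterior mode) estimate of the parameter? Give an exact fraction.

-77/48

obs 1: x=-1/4 → posterior Normal(23/132, 36/11)
obs 2: x=-1 → posterior Normal(-13/168, 18/7)
obs 3: x=-7/2 → posterior Normal(-139/204, 36/17)
obs 4: x=-1 → posterior Normal(-35/48, 9/5)
obs 5: x=-9 → posterior Normal(-499/276, 36/23)
obs 6: x=1/4 → posterior Normal(-245/156, 18/13)
obs 7: x=3/2 → posterior Normal(-109/87, 36/29)
obs 8: x=-5 → posterior Normal(-77/48, 9/8)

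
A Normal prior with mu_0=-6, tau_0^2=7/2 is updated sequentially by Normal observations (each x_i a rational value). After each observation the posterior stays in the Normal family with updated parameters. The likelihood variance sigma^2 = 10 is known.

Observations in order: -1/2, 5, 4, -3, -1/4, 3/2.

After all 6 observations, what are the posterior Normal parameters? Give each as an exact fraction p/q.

obs 1: x=-1/2 → posterior Normal(-247/54, 70/27)
obs 2: x=5 → posterior Normal(-177/68, 35/17)
obs 3: x=4 → posterior Normal(-121/82, 70/41)
obs 4: x=-3 → posterior Normal(-163/96, 35/24)
obs 5: x=-1/4 → posterior Normal(-333/220, 14/11)
obs 6: x=3/2 → posterior Normal(-291/248, 35/31)

mu_0=-291/248, tau_0^2=35/31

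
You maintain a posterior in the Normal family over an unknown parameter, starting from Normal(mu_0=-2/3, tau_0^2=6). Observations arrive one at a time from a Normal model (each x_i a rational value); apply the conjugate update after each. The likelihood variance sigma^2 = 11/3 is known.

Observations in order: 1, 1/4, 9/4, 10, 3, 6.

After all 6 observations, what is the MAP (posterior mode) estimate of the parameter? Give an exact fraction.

obs 1: x=1 → posterior Normal(32/87, 66/29)
obs 2: x=1/4 → posterior Normal(91/282, 66/47)
obs 3: x=9/4 → posterior Normal(167/195, 66/65)
obs 4: x=10 → posterior Normal(707/249, 66/83)
obs 5: x=3 → posterior Normal(869/303, 66/101)
obs 6: x=6 → posterior Normal(1193/357, 66/119)

1193/357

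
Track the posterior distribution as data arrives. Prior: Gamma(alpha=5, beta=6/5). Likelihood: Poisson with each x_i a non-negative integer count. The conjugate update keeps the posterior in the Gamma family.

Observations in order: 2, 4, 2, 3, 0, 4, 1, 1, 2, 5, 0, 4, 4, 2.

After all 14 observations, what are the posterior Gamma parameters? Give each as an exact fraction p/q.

alpha=39, beta=76/5

obs 1: x=2 → posterior Gamma(7, 11/5)
obs 2: x=4 → posterior Gamma(11, 16/5)
obs 3: x=2 → posterior Gamma(13, 21/5)
obs 4: x=3 → posterior Gamma(16, 26/5)
obs 5: x=0 → posterior Gamma(16, 31/5)
obs 6: x=4 → posterior Gamma(20, 36/5)
obs 7: x=1 → posterior Gamma(21, 41/5)
obs 8: x=1 → posterior Gamma(22, 46/5)
obs 9: x=2 → posterior Gamma(24, 51/5)
obs 10: x=5 → posterior Gamma(29, 56/5)
obs 11: x=0 → posterior Gamma(29, 61/5)
obs 12: x=4 → posterior Gamma(33, 66/5)
obs 13: x=4 → posterior Gamma(37, 71/5)
obs 14: x=2 → posterior Gamma(39, 76/5)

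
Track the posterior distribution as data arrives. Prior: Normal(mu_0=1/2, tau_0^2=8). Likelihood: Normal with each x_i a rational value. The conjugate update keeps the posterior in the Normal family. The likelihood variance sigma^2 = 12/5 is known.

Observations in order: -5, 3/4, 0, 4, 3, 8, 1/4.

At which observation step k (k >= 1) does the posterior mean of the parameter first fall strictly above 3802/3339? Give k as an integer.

obs 1: x=-5 → posterior Normal(-97/26, 24/13)
obs 2: x=3/4 → posterior Normal(-41/23, 24/23)
obs 3: x=0 → posterior Normal(-41/33, 8/11)
obs 4: x=4 → posterior Normal(-1/43, 24/43)
obs 5: x=3 → posterior Normal(29/53, 24/53)
obs 6: x=8 → posterior Normal(109/63, 8/21)
obs 7: x=1/4 → posterior Normal(223/146, 24/73)

k = 6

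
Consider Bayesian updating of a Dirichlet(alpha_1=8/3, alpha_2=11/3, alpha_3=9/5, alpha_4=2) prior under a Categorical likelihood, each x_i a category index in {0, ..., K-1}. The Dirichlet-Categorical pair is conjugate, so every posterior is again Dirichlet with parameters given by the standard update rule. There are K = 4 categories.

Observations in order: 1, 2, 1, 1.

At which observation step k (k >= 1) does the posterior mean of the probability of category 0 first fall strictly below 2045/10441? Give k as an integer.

obs 1: x=1 → posterior Dirichlet(8/3, 14/3, 9/5, 2)
obs 2: x=2 → posterior Dirichlet(8/3, 14/3, 14/5, 2)
obs 3: x=1 → posterior Dirichlet(8/3, 17/3, 14/5, 2)
obs 4: x=1 → posterior Dirichlet(8/3, 20/3, 14/5, 2)

k = 4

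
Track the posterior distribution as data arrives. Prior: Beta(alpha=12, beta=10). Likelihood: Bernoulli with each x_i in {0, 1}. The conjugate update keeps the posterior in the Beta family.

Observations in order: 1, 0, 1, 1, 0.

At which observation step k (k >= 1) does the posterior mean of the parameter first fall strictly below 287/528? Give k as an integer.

obs 1: x=1 → posterior Beta(13, 10)
obs 2: x=0 → posterior Beta(13, 11)
obs 3: x=1 → posterior Beta(14, 11)
obs 4: x=1 → posterior Beta(15, 11)
obs 5: x=0 → posterior Beta(15, 12)

k = 2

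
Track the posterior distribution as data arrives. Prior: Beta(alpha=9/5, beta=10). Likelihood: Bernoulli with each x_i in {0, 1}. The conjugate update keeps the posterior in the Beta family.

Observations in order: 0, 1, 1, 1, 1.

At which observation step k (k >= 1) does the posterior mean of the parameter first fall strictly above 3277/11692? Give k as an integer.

k = 4

obs 1: x=0 → posterior Beta(9/5, 11)
obs 2: x=1 → posterior Beta(14/5, 11)
obs 3: x=1 → posterior Beta(19/5, 11)
obs 4: x=1 → posterior Beta(24/5, 11)
obs 5: x=1 → posterior Beta(29/5, 11)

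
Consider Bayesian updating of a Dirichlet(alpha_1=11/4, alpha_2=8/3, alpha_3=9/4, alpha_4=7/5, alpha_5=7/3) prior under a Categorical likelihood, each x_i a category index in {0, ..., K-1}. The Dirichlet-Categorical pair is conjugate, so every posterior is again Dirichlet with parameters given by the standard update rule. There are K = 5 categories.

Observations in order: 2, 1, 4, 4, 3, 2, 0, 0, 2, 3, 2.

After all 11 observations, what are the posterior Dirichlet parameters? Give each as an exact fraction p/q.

obs 1: x=2 → posterior Dirichlet(11/4, 8/3, 13/4, 7/5, 7/3)
obs 2: x=1 → posterior Dirichlet(11/4, 11/3, 13/4, 7/5, 7/3)
obs 3: x=4 → posterior Dirichlet(11/4, 11/3, 13/4, 7/5, 10/3)
obs 4: x=4 → posterior Dirichlet(11/4, 11/3, 13/4, 7/5, 13/3)
obs 5: x=3 → posterior Dirichlet(11/4, 11/3, 13/4, 12/5, 13/3)
obs 6: x=2 → posterior Dirichlet(11/4, 11/3, 17/4, 12/5, 13/3)
obs 7: x=0 → posterior Dirichlet(15/4, 11/3, 17/4, 12/5, 13/3)
obs 8: x=0 → posterior Dirichlet(19/4, 11/3, 17/4, 12/5, 13/3)
obs 9: x=2 → posterior Dirichlet(19/4, 11/3, 21/4, 12/5, 13/3)
obs 10: x=3 → posterior Dirichlet(19/4, 11/3, 21/4, 17/5, 13/3)
obs 11: x=2 → posterior Dirichlet(19/4, 11/3, 25/4, 17/5, 13/3)

alpha_1=19/4, alpha_2=11/3, alpha_3=25/4, alpha_4=17/5, alpha_5=13/3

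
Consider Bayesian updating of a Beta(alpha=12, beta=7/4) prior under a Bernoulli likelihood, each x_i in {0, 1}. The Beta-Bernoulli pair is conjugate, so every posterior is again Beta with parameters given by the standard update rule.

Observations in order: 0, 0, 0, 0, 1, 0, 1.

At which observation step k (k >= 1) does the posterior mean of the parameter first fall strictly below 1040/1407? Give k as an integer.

obs 1: x=0 → posterior Beta(12, 11/4)
obs 2: x=0 → posterior Beta(12, 15/4)
obs 3: x=0 → posterior Beta(12, 19/4)
obs 4: x=0 → posterior Beta(12, 23/4)
obs 5: x=1 → posterior Beta(13, 23/4)
obs 6: x=0 → posterior Beta(13, 27/4)
obs 7: x=1 → posterior Beta(14, 27/4)

k = 3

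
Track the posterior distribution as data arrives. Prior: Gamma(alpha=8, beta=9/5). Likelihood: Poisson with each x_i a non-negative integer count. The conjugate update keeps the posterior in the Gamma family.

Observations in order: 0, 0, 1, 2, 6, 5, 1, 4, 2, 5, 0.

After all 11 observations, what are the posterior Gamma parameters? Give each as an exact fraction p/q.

obs 1: x=0 → posterior Gamma(8, 14/5)
obs 2: x=0 → posterior Gamma(8, 19/5)
obs 3: x=1 → posterior Gamma(9, 24/5)
obs 4: x=2 → posterior Gamma(11, 29/5)
obs 5: x=6 → posterior Gamma(17, 34/5)
obs 6: x=5 → posterior Gamma(22, 39/5)
obs 7: x=1 → posterior Gamma(23, 44/5)
obs 8: x=4 → posterior Gamma(27, 49/5)
obs 9: x=2 → posterior Gamma(29, 54/5)
obs 10: x=5 → posterior Gamma(34, 59/5)
obs 11: x=0 → posterior Gamma(34, 64/5)

alpha=34, beta=64/5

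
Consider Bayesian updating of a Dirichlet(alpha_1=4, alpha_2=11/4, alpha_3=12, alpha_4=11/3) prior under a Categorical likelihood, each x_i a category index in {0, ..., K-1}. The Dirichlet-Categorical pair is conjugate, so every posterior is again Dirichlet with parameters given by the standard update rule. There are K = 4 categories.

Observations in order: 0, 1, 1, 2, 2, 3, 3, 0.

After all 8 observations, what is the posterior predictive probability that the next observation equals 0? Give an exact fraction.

72/365

obs 1: x=0 → posterior Dirichlet(5, 11/4, 12, 11/3)
obs 2: x=1 → posterior Dirichlet(5, 15/4, 12, 11/3)
obs 3: x=1 → posterior Dirichlet(5, 19/4, 12, 11/3)
obs 4: x=2 → posterior Dirichlet(5, 19/4, 13, 11/3)
obs 5: x=2 → posterior Dirichlet(5, 19/4, 14, 11/3)
obs 6: x=3 → posterior Dirichlet(5, 19/4, 14, 14/3)
obs 7: x=3 → posterior Dirichlet(5, 19/4, 14, 17/3)
obs 8: x=0 → posterior Dirichlet(6, 19/4, 14, 17/3)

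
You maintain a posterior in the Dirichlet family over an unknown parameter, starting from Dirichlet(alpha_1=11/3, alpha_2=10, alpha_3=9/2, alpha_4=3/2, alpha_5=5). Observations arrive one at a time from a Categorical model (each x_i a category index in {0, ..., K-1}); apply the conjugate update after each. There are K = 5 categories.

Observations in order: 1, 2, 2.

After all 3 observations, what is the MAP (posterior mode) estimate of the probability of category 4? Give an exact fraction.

3/17

obs 1: x=1 → posterior Dirichlet(11/3, 11, 9/2, 3/2, 5)
obs 2: x=2 → posterior Dirichlet(11/3, 11, 11/2, 3/2, 5)
obs 3: x=2 → posterior Dirichlet(11/3, 11, 13/2, 3/2, 5)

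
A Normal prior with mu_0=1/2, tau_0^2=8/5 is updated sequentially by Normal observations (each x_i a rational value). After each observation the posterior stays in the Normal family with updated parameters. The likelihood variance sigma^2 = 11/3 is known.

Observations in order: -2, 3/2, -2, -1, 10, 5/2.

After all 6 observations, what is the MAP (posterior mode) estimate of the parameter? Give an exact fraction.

obs 1: x=-2 → posterior Normal(-41/158, 88/79)
obs 2: x=3/2 → posterior Normal(31/206, 88/103)
obs 3: x=-2 → posterior Normal(-65/254, 88/127)
obs 4: x=-1 → posterior Normal(-113/302, 88/151)
obs 5: x=10 → posterior Normal(367/350, 88/175)
obs 6: x=5/2 → posterior Normal(487/398, 88/199)

487/398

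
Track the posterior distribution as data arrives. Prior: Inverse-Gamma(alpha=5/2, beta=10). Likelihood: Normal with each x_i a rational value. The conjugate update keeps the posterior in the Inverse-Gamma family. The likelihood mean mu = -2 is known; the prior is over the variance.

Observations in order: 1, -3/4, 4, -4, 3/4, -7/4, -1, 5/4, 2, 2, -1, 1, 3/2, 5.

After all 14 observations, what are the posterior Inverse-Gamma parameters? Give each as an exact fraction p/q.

alpha=19/2, beta=193/2

obs 1: x=1 → posterior Inverse-Gamma(3, 29/2)
obs 2: x=-3/4 → posterior Inverse-Gamma(7/2, 489/32)
obs 3: x=4 → posterior Inverse-Gamma(4, 1065/32)
obs 4: x=-4 → posterior Inverse-Gamma(9/2, 1129/32)
obs 5: x=3/4 → posterior Inverse-Gamma(5, 625/16)
obs 6: x=-7/4 → posterior Inverse-Gamma(11/2, 1251/32)
obs 7: x=-1 → posterior Inverse-Gamma(6, 1267/32)
obs 8: x=5/4 → posterior Inverse-Gamma(13/2, 359/8)
obs 9: x=2 → posterior Inverse-Gamma(7, 423/8)
obs 10: x=2 → posterior Inverse-Gamma(15/2, 487/8)
obs 11: x=-1 → posterior Inverse-Gamma(8, 491/8)
obs 12: x=1 → posterior Inverse-Gamma(17/2, 527/8)
obs 13: x=3/2 → posterior Inverse-Gamma(9, 72)
obs 14: x=5 → posterior Inverse-Gamma(19/2, 193/2)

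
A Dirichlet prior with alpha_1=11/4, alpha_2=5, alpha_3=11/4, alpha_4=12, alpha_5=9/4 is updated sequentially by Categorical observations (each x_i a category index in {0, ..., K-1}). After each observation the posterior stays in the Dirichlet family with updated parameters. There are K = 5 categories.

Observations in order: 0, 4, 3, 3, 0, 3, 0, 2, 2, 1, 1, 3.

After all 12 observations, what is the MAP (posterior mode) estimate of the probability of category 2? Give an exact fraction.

15/127

obs 1: x=0 → posterior Dirichlet(15/4, 5, 11/4, 12, 9/4)
obs 2: x=4 → posterior Dirichlet(15/4, 5, 11/4, 12, 13/4)
obs 3: x=3 → posterior Dirichlet(15/4, 5, 11/4, 13, 13/4)
obs 4: x=3 → posterior Dirichlet(15/4, 5, 11/4, 14, 13/4)
obs 5: x=0 → posterior Dirichlet(19/4, 5, 11/4, 14, 13/4)
obs 6: x=3 → posterior Dirichlet(19/4, 5, 11/4, 15, 13/4)
obs 7: x=0 → posterior Dirichlet(23/4, 5, 11/4, 15, 13/4)
obs 8: x=2 → posterior Dirichlet(23/4, 5, 15/4, 15, 13/4)
obs 9: x=2 → posterior Dirichlet(23/4, 5, 19/4, 15, 13/4)
obs 10: x=1 → posterior Dirichlet(23/4, 6, 19/4, 15, 13/4)
obs 11: x=1 → posterior Dirichlet(23/4, 7, 19/4, 15, 13/4)
obs 12: x=3 → posterior Dirichlet(23/4, 7, 19/4, 16, 13/4)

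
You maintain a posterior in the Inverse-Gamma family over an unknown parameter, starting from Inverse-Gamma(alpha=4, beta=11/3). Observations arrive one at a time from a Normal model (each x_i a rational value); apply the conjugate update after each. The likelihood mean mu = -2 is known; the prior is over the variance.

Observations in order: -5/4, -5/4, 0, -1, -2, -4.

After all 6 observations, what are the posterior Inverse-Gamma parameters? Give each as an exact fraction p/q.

obs 1: x=-5/4 → posterior Inverse-Gamma(9/2, 379/96)
obs 2: x=-5/4 → posterior Inverse-Gamma(5, 203/48)
obs 3: x=0 → posterior Inverse-Gamma(11/2, 299/48)
obs 4: x=-1 → posterior Inverse-Gamma(6, 323/48)
obs 5: x=-2 → posterior Inverse-Gamma(13/2, 323/48)
obs 6: x=-4 → posterior Inverse-Gamma(7, 419/48)

alpha=7, beta=419/48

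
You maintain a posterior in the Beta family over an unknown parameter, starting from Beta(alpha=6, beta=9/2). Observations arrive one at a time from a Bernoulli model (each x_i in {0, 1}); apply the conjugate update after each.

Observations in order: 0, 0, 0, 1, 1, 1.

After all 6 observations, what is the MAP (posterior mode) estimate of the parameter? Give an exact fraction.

16/29

obs 1: x=0 → posterior Beta(6, 11/2)
obs 2: x=0 → posterior Beta(6, 13/2)
obs 3: x=0 → posterior Beta(6, 15/2)
obs 4: x=1 → posterior Beta(7, 15/2)
obs 5: x=1 → posterior Beta(8, 15/2)
obs 6: x=1 → posterior Beta(9, 15/2)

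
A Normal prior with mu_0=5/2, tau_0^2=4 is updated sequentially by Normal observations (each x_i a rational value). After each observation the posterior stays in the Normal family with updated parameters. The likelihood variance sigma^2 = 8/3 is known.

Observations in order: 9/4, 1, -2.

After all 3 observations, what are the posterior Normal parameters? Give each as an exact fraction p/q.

mu_0=35/44, tau_0^2=8/11

obs 1: x=9/4 → posterior Normal(47/20, 8/5)
obs 2: x=1 → posterior Normal(59/32, 1)
obs 3: x=-2 → posterior Normal(35/44, 8/11)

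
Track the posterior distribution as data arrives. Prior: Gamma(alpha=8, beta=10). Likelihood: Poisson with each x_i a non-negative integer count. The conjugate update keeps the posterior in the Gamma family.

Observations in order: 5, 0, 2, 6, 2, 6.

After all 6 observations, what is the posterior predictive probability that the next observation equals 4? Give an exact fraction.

obs 1: x=5 → posterior Gamma(13, 11)
obs 2: x=0 → posterior Gamma(13, 12)
obs 3: x=2 → posterior Gamma(15, 13)
obs 4: x=6 → posterior Gamma(21, 14)
obs 5: x=2 → posterior Gamma(23, 15)
obs 6: x=6 → posterior Gamma(29, 16)

2987439920526598424351306367980074434560/40254497110927943179349807054456171205137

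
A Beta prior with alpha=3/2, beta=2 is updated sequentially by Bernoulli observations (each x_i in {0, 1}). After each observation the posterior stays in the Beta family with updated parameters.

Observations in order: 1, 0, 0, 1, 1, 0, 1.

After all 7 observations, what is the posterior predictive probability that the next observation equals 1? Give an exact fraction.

11/21

obs 1: x=1 → posterior Beta(5/2, 2)
obs 2: x=0 → posterior Beta(5/2, 3)
obs 3: x=0 → posterior Beta(5/2, 4)
obs 4: x=1 → posterior Beta(7/2, 4)
obs 5: x=1 → posterior Beta(9/2, 4)
obs 6: x=0 → posterior Beta(9/2, 5)
obs 7: x=1 → posterior Beta(11/2, 5)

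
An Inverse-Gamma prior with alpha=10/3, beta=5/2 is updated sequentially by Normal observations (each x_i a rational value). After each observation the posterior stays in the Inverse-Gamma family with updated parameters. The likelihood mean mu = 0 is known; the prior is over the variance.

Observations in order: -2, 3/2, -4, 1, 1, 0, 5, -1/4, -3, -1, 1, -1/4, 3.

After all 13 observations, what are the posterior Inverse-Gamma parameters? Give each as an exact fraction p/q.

alpha=59/6, beta=595/16

obs 1: x=-2 → posterior Inverse-Gamma(23/6, 9/2)
obs 2: x=3/2 → posterior Inverse-Gamma(13/3, 45/8)
obs 3: x=-4 → posterior Inverse-Gamma(29/6, 109/8)
obs 4: x=1 → posterior Inverse-Gamma(16/3, 113/8)
obs 5: x=1 → posterior Inverse-Gamma(35/6, 117/8)
obs 6: x=0 → posterior Inverse-Gamma(19/3, 117/8)
obs 7: x=5 → posterior Inverse-Gamma(41/6, 217/8)
obs 8: x=-1/4 → posterior Inverse-Gamma(22/3, 869/32)
obs 9: x=-3 → posterior Inverse-Gamma(47/6, 1013/32)
obs 10: x=-1 → posterior Inverse-Gamma(25/3, 1029/32)
obs 11: x=1 → posterior Inverse-Gamma(53/6, 1045/32)
obs 12: x=-1/4 → posterior Inverse-Gamma(28/3, 523/16)
obs 13: x=3 → posterior Inverse-Gamma(59/6, 595/16)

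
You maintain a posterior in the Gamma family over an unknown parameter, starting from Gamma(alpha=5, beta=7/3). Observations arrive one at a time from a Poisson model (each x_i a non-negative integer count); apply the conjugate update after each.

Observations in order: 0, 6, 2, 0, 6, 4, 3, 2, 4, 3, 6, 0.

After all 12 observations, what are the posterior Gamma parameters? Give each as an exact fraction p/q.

obs 1: x=0 → posterior Gamma(5, 10/3)
obs 2: x=6 → posterior Gamma(11, 13/3)
obs 3: x=2 → posterior Gamma(13, 16/3)
obs 4: x=0 → posterior Gamma(13, 19/3)
obs 5: x=6 → posterior Gamma(19, 22/3)
obs 6: x=4 → posterior Gamma(23, 25/3)
obs 7: x=3 → posterior Gamma(26, 28/3)
obs 8: x=2 → posterior Gamma(28, 31/3)
obs 9: x=4 → posterior Gamma(32, 34/3)
obs 10: x=3 → posterior Gamma(35, 37/3)
obs 11: x=6 → posterior Gamma(41, 40/3)
obs 12: x=0 → posterior Gamma(41, 43/3)

alpha=41, beta=43/3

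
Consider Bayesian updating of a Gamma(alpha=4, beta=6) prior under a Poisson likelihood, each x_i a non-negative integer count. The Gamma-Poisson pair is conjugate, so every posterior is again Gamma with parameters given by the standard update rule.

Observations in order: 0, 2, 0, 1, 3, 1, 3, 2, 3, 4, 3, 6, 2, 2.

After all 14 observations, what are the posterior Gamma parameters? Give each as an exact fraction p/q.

obs 1: x=0 → posterior Gamma(4, 7)
obs 2: x=2 → posterior Gamma(6, 8)
obs 3: x=0 → posterior Gamma(6, 9)
obs 4: x=1 → posterior Gamma(7, 10)
obs 5: x=3 → posterior Gamma(10, 11)
obs 6: x=1 → posterior Gamma(11, 12)
obs 7: x=3 → posterior Gamma(14, 13)
obs 8: x=2 → posterior Gamma(16, 14)
obs 9: x=3 → posterior Gamma(19, 15)
obs 10: x=4 → posterior Gamma(23, 16)
obs 11: x=3 → posterior Gamma(26, 17)
obs 12: x=6 → posterior Gamma(32, 18)
obs 13: x=2 → posterior Gamma(34, 19)
obs 14: x=2 → posterior Gamma(36, 20)

alpha=36, beta=20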